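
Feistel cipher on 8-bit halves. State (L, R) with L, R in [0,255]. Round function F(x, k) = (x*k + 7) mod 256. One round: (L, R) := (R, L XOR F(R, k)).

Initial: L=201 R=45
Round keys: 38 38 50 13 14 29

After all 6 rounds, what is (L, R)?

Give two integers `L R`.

Round 1 (k=38): L=45 R=124
Round 2 (k=38): L=124 R=66
Round 3 (k=50): L=66 R=151
Round 4 (k=13): L=151 R=240
Round 5 (k=14): L=240 R=176
Round 6 (k=29): L=176 R=7

Answer: 176 7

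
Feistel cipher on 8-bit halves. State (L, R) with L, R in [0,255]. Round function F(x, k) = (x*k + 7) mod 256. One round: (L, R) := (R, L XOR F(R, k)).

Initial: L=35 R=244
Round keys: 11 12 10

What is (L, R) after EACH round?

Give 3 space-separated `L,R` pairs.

Round 1 (k=11): L=244 R=160
Round 2 (k=12): L=160 R=115
Round 3 (k=10): L=115 R=37

Answer: 244,160 160,115 115,37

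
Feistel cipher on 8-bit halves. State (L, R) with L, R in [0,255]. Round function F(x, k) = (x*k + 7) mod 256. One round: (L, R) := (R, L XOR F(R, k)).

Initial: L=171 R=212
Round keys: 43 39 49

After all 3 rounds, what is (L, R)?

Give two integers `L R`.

Round 1 (k=43): L=212 R=8
Round 2 (k=39): L=8 R=235
Round 3 (k=49): L=235 R=10

Answer: 235 10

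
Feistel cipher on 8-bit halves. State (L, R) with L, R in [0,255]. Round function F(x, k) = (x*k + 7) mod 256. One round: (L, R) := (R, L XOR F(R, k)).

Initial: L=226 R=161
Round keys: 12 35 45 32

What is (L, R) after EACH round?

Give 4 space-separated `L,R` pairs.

Round 1 (k=12): L=161 R=113
Round 2 (k=35): L=113 R=219
Round 3 (k=45): L=219 R=247
Round 4 (k=32): L=247 R=60

Answer: 161,113 113,219 219,247 247,60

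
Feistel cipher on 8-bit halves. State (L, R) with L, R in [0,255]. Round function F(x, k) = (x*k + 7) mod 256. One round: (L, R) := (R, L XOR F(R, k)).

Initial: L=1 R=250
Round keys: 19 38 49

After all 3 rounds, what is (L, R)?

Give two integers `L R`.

Answer: 5 104

Derivation:
Round 1 (k=19): L=250 R=148
Round 2 (k=38): L=148 R=5
Round 3 (k=49): L=5 R=104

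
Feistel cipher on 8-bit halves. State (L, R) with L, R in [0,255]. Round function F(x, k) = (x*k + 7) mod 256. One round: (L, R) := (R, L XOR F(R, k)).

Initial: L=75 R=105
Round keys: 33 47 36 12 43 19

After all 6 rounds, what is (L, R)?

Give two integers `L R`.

Answer: 109 204

Derivation:
Round 1 (k=33): L=105 R=219
Round 2 (k=47): L=219 R=85
Round 3 (k=36): L=85 R=32
Round 4 (k=12): L=32 R=210
Round 5 (k=43): L=210 R=109
Round 6 (k=19): L=109 R=204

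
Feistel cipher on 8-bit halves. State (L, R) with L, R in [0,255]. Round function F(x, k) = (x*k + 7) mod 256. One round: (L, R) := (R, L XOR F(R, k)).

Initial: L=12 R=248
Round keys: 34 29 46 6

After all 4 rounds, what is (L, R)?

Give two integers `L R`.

Round 1 (k=34): L=248 R=251
Round 2 (k=29): L=251 R=142
Round 3 (k=46): L=142 R=112
Round 4 (k=6): L=112 R=41

Answer: 112 41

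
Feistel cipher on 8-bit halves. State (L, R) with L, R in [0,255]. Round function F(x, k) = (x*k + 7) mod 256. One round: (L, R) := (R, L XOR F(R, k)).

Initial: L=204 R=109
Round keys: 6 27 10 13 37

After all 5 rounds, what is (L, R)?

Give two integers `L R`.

Round 1 (k=6): L=109 R=89
Round 2 (k=27): L=89 R=7
Round 3 (k=10): L=7 R=20
Round 4 (k=13): L=20 R=12
Round 5 (k=37): L=12 R=215

Answer: 12 215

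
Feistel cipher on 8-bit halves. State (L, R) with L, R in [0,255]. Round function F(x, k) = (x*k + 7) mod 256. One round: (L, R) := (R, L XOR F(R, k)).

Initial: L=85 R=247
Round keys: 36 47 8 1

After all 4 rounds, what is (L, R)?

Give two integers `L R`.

Answer: 161 206

Derivation:
Round 1 (k=36): L=247 R=150
Round 2 (k=47): L=150 R=102
Round 3 (k=8): L=102 R=161
Round 4 (k=1): L=161 R=206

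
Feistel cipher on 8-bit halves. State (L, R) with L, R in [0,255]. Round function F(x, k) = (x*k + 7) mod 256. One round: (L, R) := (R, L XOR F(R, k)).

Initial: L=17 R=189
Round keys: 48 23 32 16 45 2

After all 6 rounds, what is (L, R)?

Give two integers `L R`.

Round 1 (k=48): L=189 R=102
Round 2 (k=23): L=102 R=140
Round 3 (k=32): L=140 R=225
Round 4 (k=16): L=225 R=155
Round 5 (k=45): L=155 R=167
Round 6 (k=2): L=167 R=206

Answer: 167 206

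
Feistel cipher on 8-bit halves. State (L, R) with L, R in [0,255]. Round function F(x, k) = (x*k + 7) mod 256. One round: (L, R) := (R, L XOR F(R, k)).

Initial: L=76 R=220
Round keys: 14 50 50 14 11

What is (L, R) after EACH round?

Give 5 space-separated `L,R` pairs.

Answer: 220,67 67,193 193,250 250,114 114,23

Derivation:
Round 1 (k=14): L=220 R=67
Round 2 (k=50): L=67 R=193
Round 3 (k=50): L=193 R=250
Round 4 (k=14): L=250 R=114
Round 5 (k=11): L=114 R=23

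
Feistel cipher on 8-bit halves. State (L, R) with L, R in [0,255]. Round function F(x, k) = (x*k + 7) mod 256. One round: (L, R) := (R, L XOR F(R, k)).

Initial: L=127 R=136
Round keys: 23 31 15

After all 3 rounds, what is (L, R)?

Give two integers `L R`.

Answer: 79 232

Derivation:
Round 1 (k=23): L=136 R=64
Round 2 (k=31): L=64 R=79
Round 3 (k=15): L=79 R=232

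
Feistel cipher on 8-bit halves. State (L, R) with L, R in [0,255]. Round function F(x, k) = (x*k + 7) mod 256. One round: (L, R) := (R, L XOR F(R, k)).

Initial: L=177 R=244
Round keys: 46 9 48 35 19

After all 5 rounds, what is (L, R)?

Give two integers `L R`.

Answer: 35 249

Derivation:
Round 1 (k=46): L=244 R=110
Round 2 (k=9): L=110 R=17
Round 3 (k=48): L=17 R=89
Round 4 (k=35): L=89 R=35
Round 5 (k=19): L=35 R=249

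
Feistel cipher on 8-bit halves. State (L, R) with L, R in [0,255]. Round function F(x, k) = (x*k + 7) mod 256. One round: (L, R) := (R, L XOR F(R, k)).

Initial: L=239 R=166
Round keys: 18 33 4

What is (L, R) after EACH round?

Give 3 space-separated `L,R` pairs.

Answer: 166,92 92,69 69,71

Derivation:
Round 1 (k=18): L=166 R=92
Round 2 (k=33): L=92 R=69
Round 3 (k=4): L=69 R=71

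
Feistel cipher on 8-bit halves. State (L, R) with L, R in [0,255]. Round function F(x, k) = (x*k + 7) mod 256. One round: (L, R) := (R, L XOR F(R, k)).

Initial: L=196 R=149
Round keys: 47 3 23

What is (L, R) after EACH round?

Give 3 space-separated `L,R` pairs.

Answer: 149,166 166,108 108,29

Derivation:
Round 1 (k=47): L=149 R=166
Round 2 (k=3): L=166 R=108
Round 3 (k=23): L=108 R=29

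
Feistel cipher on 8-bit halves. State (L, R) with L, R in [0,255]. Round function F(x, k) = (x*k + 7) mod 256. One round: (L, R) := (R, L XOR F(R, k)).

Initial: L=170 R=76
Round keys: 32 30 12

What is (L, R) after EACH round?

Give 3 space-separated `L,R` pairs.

Round 1 (k=32): L=76 R=45
Round 2 (k=30): L=45 R=1
Round 3 (k=12): L=1 R=62

Answer: 76,45 45,1 1,62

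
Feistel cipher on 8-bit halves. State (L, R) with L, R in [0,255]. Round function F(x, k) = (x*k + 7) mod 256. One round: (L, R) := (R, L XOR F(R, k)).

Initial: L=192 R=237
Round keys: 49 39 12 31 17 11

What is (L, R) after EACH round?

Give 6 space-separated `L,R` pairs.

Round 1 (k=49): L=237 R=164
Round 2 (k=39): L=164 R=238
Round 3 (k=12): L=238 R=139
Round 4 (k=31): L=139 R=50
Round 5 (k=17): L=50 R=210
Round 6 (k=11): L=210 R=63

Answer: 237,164 164,238 238,139 139,50 50,210 210,63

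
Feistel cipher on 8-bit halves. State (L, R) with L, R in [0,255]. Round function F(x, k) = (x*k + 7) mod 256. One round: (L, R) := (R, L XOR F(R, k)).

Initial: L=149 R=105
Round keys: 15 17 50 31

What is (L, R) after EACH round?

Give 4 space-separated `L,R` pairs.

Round 1 (k=15): L=105 R=187
Round 2 (k=17): L=187 R=27
Round 3 (k=50): L=27 R=246
Round 4 (k=31): L=246 R=202

Answer: 105,187 187,27 27,246 246,202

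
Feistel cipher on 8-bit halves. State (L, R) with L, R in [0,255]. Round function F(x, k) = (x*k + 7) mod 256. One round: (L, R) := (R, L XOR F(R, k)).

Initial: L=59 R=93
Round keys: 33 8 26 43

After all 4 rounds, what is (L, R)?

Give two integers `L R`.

Round 1 (k=33): L=93 R=63
Round 2 (k=8): L=63 R=162
Round 3 (k=26): L=162 R=68
Round 4 (k=43): L=68 R=209

Answer: 68 209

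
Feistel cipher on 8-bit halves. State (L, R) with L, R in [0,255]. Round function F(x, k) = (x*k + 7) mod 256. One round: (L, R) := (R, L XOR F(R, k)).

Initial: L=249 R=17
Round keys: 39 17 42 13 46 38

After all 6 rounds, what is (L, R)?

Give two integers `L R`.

Round 1 (k=39): L=17 R=103
Round 2 (k=17): L=103 R=207
Round 3 (k=42): L=207 R=154
Round 4 (k=13): L=154 R=22
Round 5 (k=46): L=22 R=97
Round 6 (k=38): L=97 R=123

Answer: 97 123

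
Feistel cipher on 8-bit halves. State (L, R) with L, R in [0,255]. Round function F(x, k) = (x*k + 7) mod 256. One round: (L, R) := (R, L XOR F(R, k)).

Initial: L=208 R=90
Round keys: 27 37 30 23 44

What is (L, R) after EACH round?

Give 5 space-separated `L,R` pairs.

Round 1 (k=27): L=90 R=85
Round 2 (k=37): L=85 R=10
Round 3 (k=30): L=10 R=102
Round 4 (k=23): L=102 R=59
Round 5 (k=44): L=59 R=77

Answer: 90,85 85,10 10,102 102,59 59,77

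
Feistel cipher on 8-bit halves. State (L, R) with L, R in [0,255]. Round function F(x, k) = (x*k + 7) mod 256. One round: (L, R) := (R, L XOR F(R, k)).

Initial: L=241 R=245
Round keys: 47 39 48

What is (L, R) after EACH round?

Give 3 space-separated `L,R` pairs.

Answer: 245,243 243,249 249,68

Derivation:
Round 1 (k=47): L=245 R=243
Round 2 (k=39): L=243 R=249
Round 3 (k=48): L=249 R=68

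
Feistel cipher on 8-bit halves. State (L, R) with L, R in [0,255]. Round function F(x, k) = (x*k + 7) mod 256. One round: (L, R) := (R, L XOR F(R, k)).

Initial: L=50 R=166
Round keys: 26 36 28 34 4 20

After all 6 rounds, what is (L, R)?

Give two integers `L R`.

Answer: 189 141

Derivation:
Round 1 (k=26): L=166 R=209
Round 2 (k=36): L=209 R=205
Round 3 (k=28): L=205 R=162
Round 4 (k=34): L=162 R=70
Round 5 (k=4): L=70 R=189
Round 6 (k=20): L=189 R=141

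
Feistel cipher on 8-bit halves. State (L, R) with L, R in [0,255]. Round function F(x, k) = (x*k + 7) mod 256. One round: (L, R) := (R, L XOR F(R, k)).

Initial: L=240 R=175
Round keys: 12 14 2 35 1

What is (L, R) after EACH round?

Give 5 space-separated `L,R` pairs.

Round 1 (k=12): L=175 R=203
Round 2 (k=14): L=203 R=142
Round 3 (k=2): L=142 R=232
Round 4 (k=35): L=232 R=49
Round 5 (k=1): L=49 R=208

Answer: 175,203 203,142 142,232 232,49 49,208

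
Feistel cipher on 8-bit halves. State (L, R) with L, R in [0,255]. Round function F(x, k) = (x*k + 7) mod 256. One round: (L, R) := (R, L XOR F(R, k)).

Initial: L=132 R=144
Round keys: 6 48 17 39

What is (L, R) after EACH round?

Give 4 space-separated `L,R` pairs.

Round 1 (k=6): L=144 R=227
Round 2 (k=48): L=227 R=7
Round 3 (k=17): L=7 R=157
Round 4 (k=39): L=157 R=245

Answer: 144,227 227,7 7,157 157,245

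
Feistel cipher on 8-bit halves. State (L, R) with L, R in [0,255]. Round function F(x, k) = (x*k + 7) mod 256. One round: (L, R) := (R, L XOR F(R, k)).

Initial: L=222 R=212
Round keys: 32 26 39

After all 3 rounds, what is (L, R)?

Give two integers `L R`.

Round 1 (k=32): L=212 R=89
Round 2 (k=26): L=89 R=197
Round 3 (k=39): L=197 R=83

Answer: 197 83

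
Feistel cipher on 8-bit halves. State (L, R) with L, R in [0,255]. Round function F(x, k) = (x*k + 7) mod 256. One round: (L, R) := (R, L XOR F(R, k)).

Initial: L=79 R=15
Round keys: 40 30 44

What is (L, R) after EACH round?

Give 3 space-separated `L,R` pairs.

Answer: 15,16 16,232 232,247

Derivation:
Round 1 (k=40): L=15 R=16
Round 2 (k=30): L=16 R=232
Round 3 (k=44): L=232 R=247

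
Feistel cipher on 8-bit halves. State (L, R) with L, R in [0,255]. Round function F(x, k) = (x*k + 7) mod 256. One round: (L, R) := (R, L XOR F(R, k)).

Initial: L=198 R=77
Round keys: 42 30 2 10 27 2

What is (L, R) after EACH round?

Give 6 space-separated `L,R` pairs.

Round 1 (k=42): L=77 R=111
Round 2 (k=30): L=111 R=68
Round 3 (k=2): L=68 R=224
Round 4 (k=10): L=224 R=131
Round 5 (k=27): L=131 R=56
Round 6 (k=2): L=56 R=244

Answer: 77,111 111,68 68,224 224,131 131,56 56,244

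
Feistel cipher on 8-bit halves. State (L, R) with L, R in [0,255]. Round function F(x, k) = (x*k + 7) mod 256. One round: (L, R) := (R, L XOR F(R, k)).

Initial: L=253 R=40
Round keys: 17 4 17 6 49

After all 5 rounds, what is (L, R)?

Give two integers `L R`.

Round 1 (k=17): L=40 R=82
Round 2 (k=4): L=82 R=103
Round 3 (k=17): L=103 R=140
Round 4 (k=6): L=140 R=40
Round 5 (k=49): L=40 R=35

Answer: 40 35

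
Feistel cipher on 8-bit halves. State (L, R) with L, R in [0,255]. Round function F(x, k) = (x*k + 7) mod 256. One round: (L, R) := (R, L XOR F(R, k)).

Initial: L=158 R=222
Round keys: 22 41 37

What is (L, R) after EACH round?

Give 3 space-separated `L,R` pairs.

Answer: 222,133 133,138 138,124

Derivation:
Round 1 (k=22): L=222 R=133
Round 2 (k=41): L=133 R=138
Round 3 (k=37): L=138 R=124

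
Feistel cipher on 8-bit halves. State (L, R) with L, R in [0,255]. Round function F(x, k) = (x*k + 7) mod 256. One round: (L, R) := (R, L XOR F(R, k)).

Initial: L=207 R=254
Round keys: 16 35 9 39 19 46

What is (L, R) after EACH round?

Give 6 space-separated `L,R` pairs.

Round 1 (k=16): L=254 R=40
Round 2 (k=35): L=40 R=129
Round 3 (k=9): L=129 R=184
Round 4 (k=39): L=184 R=142
Round 5 (k=19): L=142 R=41
Round 6 (k=46): L=41 R=235

Answer: 254,40 40,129 129,184 184,142 142,41 41,235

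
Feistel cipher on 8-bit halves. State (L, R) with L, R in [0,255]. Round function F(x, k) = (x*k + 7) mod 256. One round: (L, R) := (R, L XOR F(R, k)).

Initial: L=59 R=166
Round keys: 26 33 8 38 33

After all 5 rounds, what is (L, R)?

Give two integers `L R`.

Answer: 8 24

Derivation:
Round 1 (k=26): L=166 R=216
Round 2 (k=33): L=216 R=121
Round 3 (k=8): L=121 R=23
Round 4 (k=38): L=23 R=8
Round 5 (k=33): L=8 R=24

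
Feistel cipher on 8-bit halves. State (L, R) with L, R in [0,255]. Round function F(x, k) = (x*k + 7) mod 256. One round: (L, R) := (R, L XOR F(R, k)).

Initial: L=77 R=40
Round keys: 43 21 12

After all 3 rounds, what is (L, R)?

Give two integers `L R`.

Answer: 201 129

Derivation:
Round 1 (k=43): L=40 R=242
Round 2 (k=21): L=242 R=201
Round 3 (k=12): L=201 R=129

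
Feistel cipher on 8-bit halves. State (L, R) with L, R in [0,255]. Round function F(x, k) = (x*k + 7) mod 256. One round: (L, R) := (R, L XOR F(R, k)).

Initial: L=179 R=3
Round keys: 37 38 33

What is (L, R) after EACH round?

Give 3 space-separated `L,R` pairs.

Round 1 (k=37): L=3 R=197
Round 2 (k=38): L=197 R=70
Round 3 (k=33): L=70 R=200

Answer: 3,197 197,70 70,200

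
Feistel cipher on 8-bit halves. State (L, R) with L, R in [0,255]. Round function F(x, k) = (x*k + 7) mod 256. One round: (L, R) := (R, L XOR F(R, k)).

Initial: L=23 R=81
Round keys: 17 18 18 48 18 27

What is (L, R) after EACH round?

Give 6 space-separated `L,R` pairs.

Round 1 (k=17): L=81 R=127
Round 2 (k=18): L=127 R=164
Round 3 (k=18): L=164 R=240
Round 4 (k=48): L=240 R=163
Round 5 (k=18): L=163 R=141
Round 6 (k=27): L=141 R=69

Answer: 81,127 127,164 164,240 240,163 163,141 141,69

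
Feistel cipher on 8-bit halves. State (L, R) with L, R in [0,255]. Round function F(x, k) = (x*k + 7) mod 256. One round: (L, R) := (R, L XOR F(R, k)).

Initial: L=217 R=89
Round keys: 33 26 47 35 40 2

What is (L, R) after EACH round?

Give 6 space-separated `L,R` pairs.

Answer: 89,89 89,72 72,102 102,177 177,201 201,40

Derivation:
Round 1 (k=33): L=89 R=89
Round 2 (k=26): L=89 R=72
Round 3 (k=47): L=72 R=102
Round 4 (k=35): L=102 R=177
Round 5 (k=40): L=177 R=201
Round 6 (k=2): L=201 R=40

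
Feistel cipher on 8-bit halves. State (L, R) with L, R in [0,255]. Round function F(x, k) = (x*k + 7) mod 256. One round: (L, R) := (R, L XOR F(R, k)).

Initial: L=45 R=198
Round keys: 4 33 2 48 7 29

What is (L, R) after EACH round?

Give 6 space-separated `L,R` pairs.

Round 1 (k=4): L=198 R=50
Round 2 (k=33): L=50 R=191
Round 3 (k=2): L=191 R=183
Round 4 (k=48): L=183 R=232
Round 5 (k=7): L=232 R=232
Round 6 (k=29): L=232 R=167

Answer: 198,50 50,191 191,183 183,232 232,232 232,167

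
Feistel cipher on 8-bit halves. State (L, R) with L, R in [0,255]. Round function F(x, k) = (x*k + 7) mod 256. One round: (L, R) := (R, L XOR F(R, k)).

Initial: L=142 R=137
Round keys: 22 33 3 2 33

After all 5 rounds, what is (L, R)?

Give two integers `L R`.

Round 1 (k=22): L=137 R=67
Round 2 (k=33): L=67 R=35
Round 3 (k=3): L=35 R=51
Round 4 (k=2): L=51 R=78
Round 5 (k=33): L=78 R=38

Answer: 78 38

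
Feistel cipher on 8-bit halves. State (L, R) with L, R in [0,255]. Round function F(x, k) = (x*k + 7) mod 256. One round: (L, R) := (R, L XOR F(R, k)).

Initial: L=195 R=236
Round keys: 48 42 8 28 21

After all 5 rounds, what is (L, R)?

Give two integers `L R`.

Answer: 184 132

Derivation:
Round 1 (k=48): L=236 R=132
Round 2 (k=42): L=132 R=67
Round 3 (k=8): L=67 R=155
Round 4 (k=28): L=155 R=184
Round 5 (k=21): L=184 R=132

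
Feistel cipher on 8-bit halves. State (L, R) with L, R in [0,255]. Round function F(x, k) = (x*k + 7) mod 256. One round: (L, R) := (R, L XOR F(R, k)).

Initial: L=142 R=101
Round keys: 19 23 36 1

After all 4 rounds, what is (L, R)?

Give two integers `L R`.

Answer: 167 116

Derivation:
Round 1 (k=19): L=101 R=8
Round 2 (k=23): L=8 R=218
Round 3 (k=36): L=218 R=167
Round 4 (k=1): L=167 R=116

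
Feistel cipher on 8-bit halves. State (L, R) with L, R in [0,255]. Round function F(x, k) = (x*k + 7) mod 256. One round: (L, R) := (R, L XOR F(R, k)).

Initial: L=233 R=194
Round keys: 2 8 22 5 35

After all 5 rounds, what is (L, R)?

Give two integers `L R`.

Answer: 207 99

Derivation:
Round 1 (k=2): L=194 R=98
Round 2 (k=8): L=98 R=213
Round 3 (k=22): L=213 R=55
Round 4 (k=5): L=55 R=207
Round 5 (k=35): L=207 R=99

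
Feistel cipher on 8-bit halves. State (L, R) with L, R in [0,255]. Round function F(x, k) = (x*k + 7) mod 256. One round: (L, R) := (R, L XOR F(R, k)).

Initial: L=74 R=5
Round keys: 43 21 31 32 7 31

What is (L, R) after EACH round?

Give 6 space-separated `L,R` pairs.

Round 1 (k=43): L=5 R=148
Round 2 (k=21): L=148 R=46
Round 3 (k=31): L=46 R=13
Round 4 (k=32): L=13 R=137
Round 5 (k=7): L=137 R=203
Round 6 (k=31): L=203 R=21

Answer: 5,148 148,46 46,13 13,137 137,203 203,21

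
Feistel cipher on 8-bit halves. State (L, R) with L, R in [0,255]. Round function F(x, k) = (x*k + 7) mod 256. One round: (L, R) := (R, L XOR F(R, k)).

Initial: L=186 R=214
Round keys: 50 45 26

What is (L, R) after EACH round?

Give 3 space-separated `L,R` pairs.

Round 1 (k=50): L=214 R=105
Round 2 (k=45): L=105 R=170
Round 3 (k=26): L=170 R=34

Answer: 214,105 105,170 170,34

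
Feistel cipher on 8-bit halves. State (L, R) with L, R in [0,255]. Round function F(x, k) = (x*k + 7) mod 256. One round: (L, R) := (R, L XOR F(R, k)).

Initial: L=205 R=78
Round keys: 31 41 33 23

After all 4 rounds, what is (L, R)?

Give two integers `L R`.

Answer: 136 170

Derivation:
Round 1 (k=31): L=78 R=180
Round 2 (k=41): L=180 R=149
Round 3 (k=33): L=149 R=136
Round 4 (k=23): L=136 R=170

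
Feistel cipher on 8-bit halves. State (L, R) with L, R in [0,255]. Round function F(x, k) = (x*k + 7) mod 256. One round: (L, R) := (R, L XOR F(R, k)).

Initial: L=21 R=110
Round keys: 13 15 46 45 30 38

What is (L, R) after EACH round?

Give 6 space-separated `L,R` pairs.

Answer: 110,136 136,145 145,157 157,49 49,88 88,38

Derivation:
Round 1 (k=13): L=110 R=136
Round 2 (k=15): L=136 R=145
Round 3 (k=46): L=145 R=157
Round 4 (k=45): L=157 R=49
Round 5 (k=30): L=49 R=88
Round 6 (k=38): L=88 R=38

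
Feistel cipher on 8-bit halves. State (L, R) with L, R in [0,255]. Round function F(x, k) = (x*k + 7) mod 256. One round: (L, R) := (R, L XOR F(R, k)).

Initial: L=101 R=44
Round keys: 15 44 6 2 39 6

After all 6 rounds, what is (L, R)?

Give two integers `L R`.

Round 1 (k=15): L=44 R=254
Round 2 (k=44): L=254 R=131
Round 3 (k=6): L=131 R=231
Round 4 (k=2): L=231 R=86
Round 5 (k=39): L=86 R=198
Round 6 (k=6): L=198 R=253

Answer: 198 253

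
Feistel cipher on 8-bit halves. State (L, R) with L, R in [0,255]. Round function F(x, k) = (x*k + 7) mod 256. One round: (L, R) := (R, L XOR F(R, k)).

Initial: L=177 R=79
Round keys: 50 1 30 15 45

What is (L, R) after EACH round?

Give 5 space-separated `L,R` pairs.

Round 1 (k=50): L=79 R=196
Round 2 (k=1): L=196 R=132
Round 3 (k=30): L=132 R=187
Round 4 (k=15): L=187 R=120
Round 5 (k=45): L=120 R=164

Answer: 79,196 196,132 132,187 187,120 120,164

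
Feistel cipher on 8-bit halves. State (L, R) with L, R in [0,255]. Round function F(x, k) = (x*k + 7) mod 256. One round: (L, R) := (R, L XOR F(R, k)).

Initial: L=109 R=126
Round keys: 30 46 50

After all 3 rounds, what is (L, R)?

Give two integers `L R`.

Round 1 (k=30): L=126 R=166
Round 2 (k=46): L=166 R=165
Round 3 (k=50): L=165 R=231

Answer: 165 231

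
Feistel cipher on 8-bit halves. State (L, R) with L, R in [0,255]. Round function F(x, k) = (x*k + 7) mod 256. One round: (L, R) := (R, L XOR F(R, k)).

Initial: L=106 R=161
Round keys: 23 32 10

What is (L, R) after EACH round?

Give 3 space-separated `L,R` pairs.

Round 1 (k=23): L=161 R=20
Round 2 (k=32): L=20 R=38
Round 3 (k=10): L=38 R=151

Answer: 161,20 20,38 38,151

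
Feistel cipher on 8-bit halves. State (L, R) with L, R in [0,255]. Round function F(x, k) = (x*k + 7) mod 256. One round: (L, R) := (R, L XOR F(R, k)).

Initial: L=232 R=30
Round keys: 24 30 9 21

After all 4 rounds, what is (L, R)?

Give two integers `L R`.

Answer: 9 179

Derivation:
Round 1 (k=24): L=30 R=63
Round 2 (k=30): L=63 R=119
Round 3 (k=9): L=119 R=9
Round 4 (k=21): L=9 R=179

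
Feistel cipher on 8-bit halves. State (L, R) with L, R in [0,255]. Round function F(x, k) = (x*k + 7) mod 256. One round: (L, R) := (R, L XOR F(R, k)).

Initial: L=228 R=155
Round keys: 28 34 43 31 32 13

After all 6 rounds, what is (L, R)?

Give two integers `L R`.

Round 1 (k=28): L=155 R=31
Round 2 (k=34): L=31 R=190
Round 3 (k=43): L=190 R=238
Round 4 (k=31): L=238 R=103
Round 5 (k=32): L=103 R=9
Round 6 (k=13): L=9 R=27

Answer: 9 27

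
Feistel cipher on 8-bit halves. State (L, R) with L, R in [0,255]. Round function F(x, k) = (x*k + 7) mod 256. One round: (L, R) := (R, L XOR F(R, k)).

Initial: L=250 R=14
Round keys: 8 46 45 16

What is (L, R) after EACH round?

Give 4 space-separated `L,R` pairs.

Round 1 (k=8): L=14 R=141
Round 2 (k=46): L=141 R=83
Round 3 (k=45): L=83 R=19
Round 4 (k=16): L=19 R=100

Answer: 14,141 141,83 83,19 19,100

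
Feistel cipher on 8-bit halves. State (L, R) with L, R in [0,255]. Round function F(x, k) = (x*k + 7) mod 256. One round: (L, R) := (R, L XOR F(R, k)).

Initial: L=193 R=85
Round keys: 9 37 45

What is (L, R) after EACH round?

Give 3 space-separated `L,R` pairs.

Round 1 (k=9): L=85 R=197
Round 2 (k=37): L=197 R=213
Round 3 (k=45): L=213 R=189

Answer: 85,197 197,213 213,189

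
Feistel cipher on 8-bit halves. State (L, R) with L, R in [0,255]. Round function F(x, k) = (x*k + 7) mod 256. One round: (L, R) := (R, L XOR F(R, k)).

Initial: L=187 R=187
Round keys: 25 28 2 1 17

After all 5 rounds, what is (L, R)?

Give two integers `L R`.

Answer: 149 170

Derivation:
Round 1 (k=25): L=187 R=241
Round 2 (k=28): L=241 R=216
Round 3 (k=2): L=216 R=70
Round 4 (k=1): L=70 R=149
Round 5 (k=17): L=149 R=170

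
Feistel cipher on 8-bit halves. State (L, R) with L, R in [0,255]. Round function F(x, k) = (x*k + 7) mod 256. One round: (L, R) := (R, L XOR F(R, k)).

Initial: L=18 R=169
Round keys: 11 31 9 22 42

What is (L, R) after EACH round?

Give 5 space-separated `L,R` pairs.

Round 1 (k=11): L=169 R=88
Round 2 (k=31): L=88 R=6
Round 3 (k=9): L=6 R=101
Round 4 (k=22): L=101 R=179
Round 5 (k=42): L=179 R=0

Answer: 169,88 88,6 6,101 101,179 179,0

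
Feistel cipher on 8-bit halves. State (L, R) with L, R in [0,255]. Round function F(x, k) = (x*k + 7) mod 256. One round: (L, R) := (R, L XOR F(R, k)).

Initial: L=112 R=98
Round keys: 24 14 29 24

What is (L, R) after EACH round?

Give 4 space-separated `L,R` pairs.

Answer: 98,71 71,139 139,129 129,148

Derivation:
Round 1 (k=24): L=98 R=71
Round 2 (k=14): L=71 R=139
Round 3 (k=29): L=139 R=129
Round 4 (k=24): L=129 R=148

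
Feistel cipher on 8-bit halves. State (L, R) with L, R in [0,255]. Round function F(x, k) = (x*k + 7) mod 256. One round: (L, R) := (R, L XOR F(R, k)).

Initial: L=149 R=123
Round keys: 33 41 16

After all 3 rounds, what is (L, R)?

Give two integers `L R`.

Round 1 (k=33): L=123 R=119
Round 2 (k=41): L=119 R=109
Round 3 (k=16): L=109 R=160

Answer: 109 160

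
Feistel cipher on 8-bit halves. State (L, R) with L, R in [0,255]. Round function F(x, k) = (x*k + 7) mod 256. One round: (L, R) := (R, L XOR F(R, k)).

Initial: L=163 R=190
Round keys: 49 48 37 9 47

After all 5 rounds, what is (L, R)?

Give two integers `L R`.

Round 1 (k=49): L=190 R=198
Round 2 (k=48): L=198 R=153
Round 3 (k=37): L=153 R=226
Round 4 (k=9): L=226 R=96
Round 5 (k=47): L=96 R=69

Answer: 96 69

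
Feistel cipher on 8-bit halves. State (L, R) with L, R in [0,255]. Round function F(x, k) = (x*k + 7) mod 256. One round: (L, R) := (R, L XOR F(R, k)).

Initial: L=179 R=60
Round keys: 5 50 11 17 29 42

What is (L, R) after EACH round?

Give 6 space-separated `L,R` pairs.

Round 1 (k=5): L=60 R=128
Round 2 (k=50): L=128 R=59
Round 3 (k=11): L=59 R=16
Round 4 (k=17): L=16 R=44
Round 5 (k=29): L=44 R=19
Round 6 (k=42): L=19 R=9

Answer: 60,128 128,59 59,16 16,44 44,19 19,9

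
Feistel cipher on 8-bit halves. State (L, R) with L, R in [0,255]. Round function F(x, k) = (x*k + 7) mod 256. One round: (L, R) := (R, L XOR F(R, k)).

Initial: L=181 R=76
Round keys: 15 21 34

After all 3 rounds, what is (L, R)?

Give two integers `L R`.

Answer: 161 167

Derivation:
Round 1 (k=15): L=76 R=206
Round 2 (k=21): L=206 R=161
Round 3 (k=34): L=161 R=167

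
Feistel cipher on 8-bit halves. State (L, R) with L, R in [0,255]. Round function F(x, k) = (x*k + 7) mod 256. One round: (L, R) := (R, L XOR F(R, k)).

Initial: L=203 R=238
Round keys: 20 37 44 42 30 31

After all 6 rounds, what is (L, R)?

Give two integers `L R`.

Round 1 (k=20): L=238 R=84
Round 2 (k=37): L=84 R=197
Round 3 (k=44): L=197 R=183
Round 4 (k=42): L=183 R=200
Round 5 (k=30): L=200 R=192
Round 6 (k=31): L=192 R=143

Answer: 192 143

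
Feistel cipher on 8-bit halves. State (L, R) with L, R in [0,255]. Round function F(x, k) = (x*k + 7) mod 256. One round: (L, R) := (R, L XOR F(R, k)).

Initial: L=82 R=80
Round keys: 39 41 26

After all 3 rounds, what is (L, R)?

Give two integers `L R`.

Round 1 (k=39): L=80 R=101
Round 2 (k=41): L=101 R=100
Round 3 (k=26): L=100 R=74

Answer: 100 74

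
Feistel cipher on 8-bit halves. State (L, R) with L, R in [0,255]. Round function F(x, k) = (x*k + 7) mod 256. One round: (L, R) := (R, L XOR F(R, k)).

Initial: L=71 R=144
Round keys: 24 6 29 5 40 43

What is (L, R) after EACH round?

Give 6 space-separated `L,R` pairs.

Round 1 (k=24): L=144 R=192
Round 2 (k=6): L=192 R=23
Round 3 (k=29): L=23 R=98
Round 4 (k=5): L=98 R=230
Round 5 (k=40): L=230 R=149
Round 6 (k=43): L=149 R=232

Answer: 144,192 192,23 23,98 98,230 230,149 149,232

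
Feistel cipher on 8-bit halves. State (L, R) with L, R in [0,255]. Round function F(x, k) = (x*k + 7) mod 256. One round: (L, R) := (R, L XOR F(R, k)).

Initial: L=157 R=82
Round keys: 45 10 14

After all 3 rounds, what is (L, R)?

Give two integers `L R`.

Answer: 109 17

Derivation:
Round 1 (k=45): L=82 R=236
Round 2 (k=10): L=236 R=109
Round 3 (k=14): L=109 R=17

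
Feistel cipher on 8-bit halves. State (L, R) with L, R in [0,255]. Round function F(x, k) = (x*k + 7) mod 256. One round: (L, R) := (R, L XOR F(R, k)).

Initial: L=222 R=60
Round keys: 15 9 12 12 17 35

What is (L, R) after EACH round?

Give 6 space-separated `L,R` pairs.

Round 1 (k=15): L=60 R=85
Round 2 (k=9): L=85 R=56
Round 3 (k=12): L=56 R=242
Round 4 (k=12): L=242 R=103
Round 5 (k=17): L=103 R=44
Round 6 (k=35): L=44 R=108

Answer: 60,85 85,56 56,242 242,103 103,44 44,108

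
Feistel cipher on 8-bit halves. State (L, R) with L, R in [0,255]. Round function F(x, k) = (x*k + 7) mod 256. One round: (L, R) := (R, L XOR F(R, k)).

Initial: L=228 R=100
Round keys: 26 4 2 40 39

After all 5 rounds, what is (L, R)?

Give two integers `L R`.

Round 1 (k=26): L=100 R=203
Round 2 (k=4): L=203 R=87
Round 3 (k=2): L=87 R=126
Round 4 (k=40): L=126 R=224
Round 5 (k=39): L=224 R=89

Answer: 224 89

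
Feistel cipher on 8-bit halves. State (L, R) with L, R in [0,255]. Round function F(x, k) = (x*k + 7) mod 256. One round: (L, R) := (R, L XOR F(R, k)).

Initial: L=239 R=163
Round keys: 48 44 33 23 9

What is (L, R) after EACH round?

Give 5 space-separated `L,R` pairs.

Answer: 163,120 120,4 4,243 243,216 216,108

Derivation:
Round 1 (k=48): L=163 R=120
Round 2 (k=44): L=120 R=4
Round 3 (k=33): L=4 R=243
Round 4 (k=23): L=243 R=216
Round 5 (k=9): L=216 R=108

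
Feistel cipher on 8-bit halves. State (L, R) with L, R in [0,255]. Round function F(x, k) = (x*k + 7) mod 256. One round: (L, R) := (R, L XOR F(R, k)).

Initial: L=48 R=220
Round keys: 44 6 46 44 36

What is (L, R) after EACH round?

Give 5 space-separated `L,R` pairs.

Answer: 220,231 231,173 173,250 250,82 82,117

Derivation:
Round 1 (k=44): L=220 R=231
Round 2 (k=6): L=231 R=173
Round 3 (k=46): L=173 R=250
Round 4 (k=44): L=250 R=82
Round 5 (k=36): L=82 R=117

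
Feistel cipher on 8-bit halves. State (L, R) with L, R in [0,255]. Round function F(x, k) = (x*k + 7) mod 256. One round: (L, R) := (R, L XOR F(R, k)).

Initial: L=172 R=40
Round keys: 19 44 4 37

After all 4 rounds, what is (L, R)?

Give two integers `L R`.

Answer: 192 164

Derivation:
Round 1 (k=19): L=40 R=83
Round 2 (k=44): L=83 R=99
Round 3 (k=4): L=99 R=192
Round 4 (k=37): L=192 R=164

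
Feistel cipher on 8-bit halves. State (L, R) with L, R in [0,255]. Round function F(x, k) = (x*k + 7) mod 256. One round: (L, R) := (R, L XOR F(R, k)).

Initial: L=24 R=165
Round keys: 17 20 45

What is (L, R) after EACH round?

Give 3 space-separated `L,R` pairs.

Round 1 (k=17): L=165 R=228
Round 2 (k=20): L=228 R=114
Round 3 (k=45): L=114 R=245

Answer: 165,228 228,114 114,245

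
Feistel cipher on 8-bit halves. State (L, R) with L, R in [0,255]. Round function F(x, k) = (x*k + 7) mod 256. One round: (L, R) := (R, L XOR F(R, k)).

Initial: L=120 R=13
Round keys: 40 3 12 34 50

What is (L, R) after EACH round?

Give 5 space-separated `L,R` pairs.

Round 1 (k=40): L=13 R=119
Round 2 (k=3): L=119 R=97
Round 3 (k=12): L=97 R=228
Round 4 (k=34): L=228 R=46
Round 5 (k=50): L=46 R=231

Answer: 13,119 119,97 97,228 228,46 46,231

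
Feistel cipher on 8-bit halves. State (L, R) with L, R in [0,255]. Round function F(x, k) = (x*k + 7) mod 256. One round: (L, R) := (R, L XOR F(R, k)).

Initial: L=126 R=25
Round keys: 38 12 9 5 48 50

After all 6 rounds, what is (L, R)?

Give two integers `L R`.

Answer: 29 186

Derivation:
Round 1 (k=38): L=25 R=195
Round 2 (k=12): L=195 R=50
Round 3 (k=9): L=50 R=10
Round 4 (k=5): L=10 R=11
Round 5 (k=48): L=11 R=29
Round 6 (k=50): L=29 R=186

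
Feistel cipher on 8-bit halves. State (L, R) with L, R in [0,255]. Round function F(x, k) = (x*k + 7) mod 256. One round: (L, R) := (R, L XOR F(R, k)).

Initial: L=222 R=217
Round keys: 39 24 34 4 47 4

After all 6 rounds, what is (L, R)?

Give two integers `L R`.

Round 1 (k=39): L=217 R=200
Round 2 (k=24): L=200 R=30
Round 3 (k=34): L=30 R=203
Round 4 (k=4): L=203 R=45
Round 5 (k=47): L=45 R=129
Round 6 (k=4): L=129 R=38

Answer: 129 38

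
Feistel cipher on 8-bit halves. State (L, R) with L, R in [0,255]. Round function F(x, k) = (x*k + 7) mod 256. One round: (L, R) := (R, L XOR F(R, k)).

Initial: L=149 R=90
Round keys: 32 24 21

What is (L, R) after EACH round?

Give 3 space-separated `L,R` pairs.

Answer: 90,210 210,237 237,170

Derivation:
Round 1 (k=32): L=90 R=210
Round 2 (k=24): L=210 R=237
Round 3 (k=21): L=237 R=170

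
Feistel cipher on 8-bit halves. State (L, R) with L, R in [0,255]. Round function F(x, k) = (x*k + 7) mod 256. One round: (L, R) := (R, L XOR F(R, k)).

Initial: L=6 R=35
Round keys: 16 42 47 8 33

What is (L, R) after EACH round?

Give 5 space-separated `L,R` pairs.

Round 1 (k=16): L=35 R=49
Round 2 (k=42): L=49 R=50
Round 3 (k=47): L=50 R=4
Round 4 (k=8): L=4 R=21
Round 5 (k=33): L=21 R=184

Answer: 35,49 49,50 50,4 4,21 21,184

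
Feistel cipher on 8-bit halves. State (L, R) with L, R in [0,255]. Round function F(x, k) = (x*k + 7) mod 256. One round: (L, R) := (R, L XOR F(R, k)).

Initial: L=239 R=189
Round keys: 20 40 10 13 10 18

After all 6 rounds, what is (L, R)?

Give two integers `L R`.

Round 1 (k=20): L=189 R=36
Round 2 (k=40): L=36 R=26
Round 3 (k=10): L=26 R=47
Round 4 (k=13): L=47 R=112
Round 5 (k=10): L=112 R=72
Round 6 (k=18): L=72 R=103

Answer: 72 103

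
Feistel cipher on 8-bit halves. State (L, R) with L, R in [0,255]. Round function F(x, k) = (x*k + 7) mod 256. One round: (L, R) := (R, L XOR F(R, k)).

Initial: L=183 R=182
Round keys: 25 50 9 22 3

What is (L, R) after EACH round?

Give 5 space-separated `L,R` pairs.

Answer: 182,122 122,109 109,166 166,38 38,223

Derivation:
Round 1 (k=25): L=182 R=122
Round 2 (k=50): L=122 R=109
Round 3 (k=9): L=109 R=166
Round 4 (k=22): L=166 R=38
Round 5 (k=3): L=38 R=223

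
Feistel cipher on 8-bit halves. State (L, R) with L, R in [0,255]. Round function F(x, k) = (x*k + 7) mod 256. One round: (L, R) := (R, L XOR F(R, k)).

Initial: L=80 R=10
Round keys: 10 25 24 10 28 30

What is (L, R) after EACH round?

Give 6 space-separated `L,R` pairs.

Answer: 10,59 59,192 192,60 60,159 159,87 87,166

Derivation:
Round 1 (k=10): L=10 R=59
Round 2 (k=25): L=59 R=192
Round 3 (k=24): L=192 R=60
Round 4 (k=10): L=60 R=159
Round 5 (k=28): L=159 R=87
Round 6 (k=30): L=87 R=166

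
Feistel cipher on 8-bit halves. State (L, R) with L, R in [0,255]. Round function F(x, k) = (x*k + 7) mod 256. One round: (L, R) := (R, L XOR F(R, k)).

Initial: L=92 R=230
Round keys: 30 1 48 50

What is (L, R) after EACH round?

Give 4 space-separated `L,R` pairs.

Answer: 230,167 167,72 72,32 32,15

Derivation:
Round 1 (k=30): L=230 R=167
Round 2 (k=1): L=167 R=72
Round 3 (k=48): L=72 R=32
Round 4 (k=50): L=32 R=15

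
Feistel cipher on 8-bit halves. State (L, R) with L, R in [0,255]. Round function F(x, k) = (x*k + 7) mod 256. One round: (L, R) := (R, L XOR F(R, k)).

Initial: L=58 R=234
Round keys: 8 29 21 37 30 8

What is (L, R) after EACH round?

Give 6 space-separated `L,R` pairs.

Round 1 (k=8): L=234 R=109
Round 2 (k=29): L=109 R=138
Round 3 (k=21): L=138 R=52
Round 4 (k=37): L=52 R=1
Round 5 (k=30): L=1 R=17
Round 6 (k=8): L=17 R=142

Answer: 234,109 109,138 138,52 52,1 1,17 17,142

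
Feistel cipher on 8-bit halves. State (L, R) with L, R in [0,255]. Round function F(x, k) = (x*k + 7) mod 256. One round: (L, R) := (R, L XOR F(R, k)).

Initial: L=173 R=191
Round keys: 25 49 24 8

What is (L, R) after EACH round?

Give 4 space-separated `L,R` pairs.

Answer: 191,3 3,37 37,124 124,194

Derivation:
Round 1 (k=25): L=191 R=3
Round 2 (k=49): L=3 R=37
Round 3 (k=24): L=37 R=124
Round 4 (k=8): L=124 R=194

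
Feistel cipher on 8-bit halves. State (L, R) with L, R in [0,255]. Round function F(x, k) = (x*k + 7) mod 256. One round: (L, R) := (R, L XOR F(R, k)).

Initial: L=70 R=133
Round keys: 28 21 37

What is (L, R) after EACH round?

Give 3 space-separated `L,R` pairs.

Answer: 133,213 213,5 5,21

Derivation:
Round 1 (k=28): L=133 R=213
Round 2 (k=21): L=213 R=5
Round 3 (k=37): L=5 R=21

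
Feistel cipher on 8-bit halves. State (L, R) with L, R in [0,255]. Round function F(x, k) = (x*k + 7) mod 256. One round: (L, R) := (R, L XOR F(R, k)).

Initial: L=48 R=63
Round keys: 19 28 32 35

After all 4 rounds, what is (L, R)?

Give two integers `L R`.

Round 1 (k=19): L=63 R=132
Round 2 (k=28): L=132 R=72
Round 3 (k=32): L=72 R=131
Round 4 (k=35): L=131 R=184

Answer: 131 184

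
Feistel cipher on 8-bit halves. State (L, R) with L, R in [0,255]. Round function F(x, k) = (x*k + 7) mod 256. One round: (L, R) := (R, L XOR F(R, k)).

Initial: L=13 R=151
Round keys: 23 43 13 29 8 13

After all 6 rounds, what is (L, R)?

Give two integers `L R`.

Round 1 (k=23): L=151 R=149
Round 2 (k=43): L=149 R=153
Round 3 (k=13): L=153 R=89
Round 4 (k=29): L=89 R=133
Round 5 (k=8): L=133 R=118
Round 6 (k=13): L=118 R=128

Answer: 118 128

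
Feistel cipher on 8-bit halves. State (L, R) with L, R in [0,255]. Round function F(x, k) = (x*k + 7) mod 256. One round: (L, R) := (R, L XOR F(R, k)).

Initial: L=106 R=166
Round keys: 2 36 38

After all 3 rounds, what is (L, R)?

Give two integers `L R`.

Answer: 173 140

Derivation:
Round 1 (k=2): L=166 R=57
Round 2 (k=36): L=57 R=173
Round 3 (k=38): L=173 R=140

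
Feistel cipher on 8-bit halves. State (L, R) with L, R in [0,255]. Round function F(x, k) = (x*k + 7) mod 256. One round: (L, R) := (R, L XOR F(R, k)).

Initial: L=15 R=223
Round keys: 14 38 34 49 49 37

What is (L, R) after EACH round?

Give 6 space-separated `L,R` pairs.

Answer: 223,54 54,212 212,25 25,4 4,210 210,101

Derivation:
Round 1 (k=14): L=223 R=54
Round 2 (k=38): L=54 R=212
Round 3 (k=34): L=212 R=25
Round 4 (k=49): L=25 R=4
Round 5 (k=49): L=4 R=210
Round 6 (k=37): L=210 R=101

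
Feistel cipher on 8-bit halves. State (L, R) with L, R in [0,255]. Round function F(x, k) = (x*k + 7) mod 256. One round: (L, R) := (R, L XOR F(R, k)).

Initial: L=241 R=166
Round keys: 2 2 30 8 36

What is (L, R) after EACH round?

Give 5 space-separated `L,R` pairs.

Answer: 166,162 162,237 237,111 111,146 146,224

Derivation:
Round 1 (k=2): L=166 R=162
Round 2 (k=2): L=162 R=237
Round 3 (k=30): L=237 R=111
Round 4 (k=8): L=111 R=146
Round 5 (k=36): L=146 R=224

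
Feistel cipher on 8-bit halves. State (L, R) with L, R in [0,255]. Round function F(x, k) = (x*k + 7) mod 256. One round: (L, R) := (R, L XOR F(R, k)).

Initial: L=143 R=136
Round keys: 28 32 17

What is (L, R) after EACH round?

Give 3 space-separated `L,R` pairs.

Round 1 (k=28): L=136 R=104
Round 2 (k=32): L=104 R=143
Round 3 (k=17): L=143 R=238

Answer: 136,104 104,143 143,238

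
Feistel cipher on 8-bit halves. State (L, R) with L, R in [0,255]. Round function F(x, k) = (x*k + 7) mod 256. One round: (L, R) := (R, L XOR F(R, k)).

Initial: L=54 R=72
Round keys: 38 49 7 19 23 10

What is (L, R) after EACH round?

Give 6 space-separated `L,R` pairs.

Round 1 (k=38): L=72 R=129
Round 2 (k=49): L=129 R=240
Round 3 (k=7): L=240 R=22
Round 4 (k=19): L=22 R=89
Round 5 (k=23): L=89 R=16
Round 6 (k=10): L=16 R=254

Answer: 72,129 129,240 240,22 22,89 89,16 16,254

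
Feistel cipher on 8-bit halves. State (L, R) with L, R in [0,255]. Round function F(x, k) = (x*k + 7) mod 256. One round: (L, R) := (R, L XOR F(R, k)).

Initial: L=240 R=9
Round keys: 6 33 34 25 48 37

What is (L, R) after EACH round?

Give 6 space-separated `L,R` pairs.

Answer: 9,205 205,125 125,108 108,238 238,203 203,176

Derivation:
Round 1 (k=6): L=9 R=205
Round 2 (k=33): L=205 R=125
Round 3 (k=34): L=125 R=108
Round 4 (k=25): L=108 R=238
Round 5 (k=48): L=238 R=203
Round 6 (k=37): L=203 R=176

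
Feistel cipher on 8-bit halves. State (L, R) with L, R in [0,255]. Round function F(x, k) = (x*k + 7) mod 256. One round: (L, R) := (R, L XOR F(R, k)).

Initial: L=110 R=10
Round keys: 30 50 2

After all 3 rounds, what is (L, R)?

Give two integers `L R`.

Answer: 59 32

Derivation:
Round 1 (k=30): L=10 R=93
Round 2 (k=50): L=93 R=59
Round 3 (k=2): L=59 R=32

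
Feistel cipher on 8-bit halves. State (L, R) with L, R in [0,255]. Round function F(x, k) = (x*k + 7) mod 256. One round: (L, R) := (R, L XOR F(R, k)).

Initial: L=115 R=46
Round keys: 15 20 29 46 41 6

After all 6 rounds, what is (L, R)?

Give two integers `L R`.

Round 1 (k=15): L=46 R=202
Round 2 (k=20): L=202 R=225
Round 3 (k=29): L=225 R=78
Round 4 (k=46): L=78 R=234
Round 5 (k=41): L=234 R=207
Round 6 (k=6): L=207 R=11

Answer: 207 11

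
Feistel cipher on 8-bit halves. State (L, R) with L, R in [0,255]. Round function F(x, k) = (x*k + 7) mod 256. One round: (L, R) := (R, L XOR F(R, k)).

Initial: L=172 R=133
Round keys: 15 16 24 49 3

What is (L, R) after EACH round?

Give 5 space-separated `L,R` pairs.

Round 1 (k=15): L=133 R=126
Round 2 (k=16): L=126 R=98
Round 3 (k=24): L=98 R=73
Round 4 (k=49): L=73 R=98
Round 5 (k=3): L=98 R=100

Answer: 133,126 126,98 98,73 73,98 98,100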